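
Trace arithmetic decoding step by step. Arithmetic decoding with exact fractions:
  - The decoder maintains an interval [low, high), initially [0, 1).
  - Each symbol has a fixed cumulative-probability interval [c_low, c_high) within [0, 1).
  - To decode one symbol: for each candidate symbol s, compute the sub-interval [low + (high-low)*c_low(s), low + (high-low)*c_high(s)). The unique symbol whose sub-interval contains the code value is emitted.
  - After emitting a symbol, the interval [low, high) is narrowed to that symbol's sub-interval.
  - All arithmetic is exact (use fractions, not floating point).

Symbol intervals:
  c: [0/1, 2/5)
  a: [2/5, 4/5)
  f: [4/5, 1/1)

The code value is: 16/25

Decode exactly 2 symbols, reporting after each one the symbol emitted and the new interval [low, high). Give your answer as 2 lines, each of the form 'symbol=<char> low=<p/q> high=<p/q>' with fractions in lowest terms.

Answer: symbol=a low=2/5 high=4/5
symbol=a low=14/25 high=18/25

Derivation:
Step 1: interval [0/1, 1/1), width = 1/1 - 0/1 = 1/1
  'c': [0/1 + 1/1*0/1, 0/1 + 1/1*2/5) = [0/1, 2/5)
  'a': [0/1 + 1/1*2/5, 0/1 + 1/1*4/5) = [2/5, 4/5) <- contains code 16/25
  'f': [0/1 + 1/1*4/5, 0/1 + 1/1*1/1) = [4/5, 1/1)
  emit 'a', narrow to [2/5, 4/5)
Step 2: interval [2/5, 4/5), width = 4/5 - 2/5 = 2/5
  'c': [2/5 + 2/5*0/1, 2/5 + 2/5*2/5) = [2/5, 14/25)
  'a': [2/5 + 2/5*2/5, 2/5 + 2/5*4/5) = [14/25, 18/25) <- contains code 16/25
  'f': [2/5 + 2/5*4/5, 2/5 + 2/5*1/1) = [18/25, 4/5)
  emit 'a', narrow to [14/25, 18/25)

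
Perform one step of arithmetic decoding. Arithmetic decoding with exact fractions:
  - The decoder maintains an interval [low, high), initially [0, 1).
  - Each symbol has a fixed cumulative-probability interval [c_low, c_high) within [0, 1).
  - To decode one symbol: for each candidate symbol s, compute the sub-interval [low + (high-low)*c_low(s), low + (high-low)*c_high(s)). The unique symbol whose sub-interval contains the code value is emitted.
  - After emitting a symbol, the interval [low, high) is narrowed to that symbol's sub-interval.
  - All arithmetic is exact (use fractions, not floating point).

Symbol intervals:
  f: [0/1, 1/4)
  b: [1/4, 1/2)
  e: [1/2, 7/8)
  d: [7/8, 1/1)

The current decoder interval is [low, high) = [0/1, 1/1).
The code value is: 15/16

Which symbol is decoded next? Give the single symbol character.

Answer: d

Derivation:
Interval width = high − low = 1/1 − 0/1 = 1/1
Scaled code = (code − low) / width = (15/16 − 0/1) / 1/1 = 15/16
  f: [0/1, 1/4) 
  b: [1/4, 1/2) 
  e: [1/2, 7/8) 
  d: [7/8, 1/1) ← scaled code falls here ✓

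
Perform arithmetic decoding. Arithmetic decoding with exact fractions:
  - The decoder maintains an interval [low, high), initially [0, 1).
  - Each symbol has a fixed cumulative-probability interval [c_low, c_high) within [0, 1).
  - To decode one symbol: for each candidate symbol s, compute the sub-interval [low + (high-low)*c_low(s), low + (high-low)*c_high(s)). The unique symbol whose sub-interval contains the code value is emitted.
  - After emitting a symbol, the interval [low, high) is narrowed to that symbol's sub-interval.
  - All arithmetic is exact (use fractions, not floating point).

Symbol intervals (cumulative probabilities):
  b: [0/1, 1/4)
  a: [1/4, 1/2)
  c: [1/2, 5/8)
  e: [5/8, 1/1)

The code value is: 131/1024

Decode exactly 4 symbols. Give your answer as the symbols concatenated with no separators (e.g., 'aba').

Step 1: interval [0/1, 1/1), width = 1/1 - 0/1 = 1/1
  'b': [0/1 + 1/1*0/1, 0/1 + 1/1*1/4) = [0/1, 1/4) <- contains code 131/1024
  'a': [0/1 + 1/1*1/4, 0/1 + 1/1*1/2) = [1/4, 1/2)
  'c': [0/1 + 1/1*1/2, 0/1 + 1/1*5/8) = [1/2, 5/8)
  'e': [0/1 + 1/1*5/8, 0/1 + 1/1*1/1) = [5/8, 1/1)
  emit 'b', narrow to [0/1, 1/4)
Step 2: interval [0/1, 1/4), width = 1/4 - 0/1 = 1/4
  'b': [0/1 + 1/4*0/1, 0/1 + 1/4*1/4) = [0/1, 1/16)
  'a': [0/1 + 1/4*1/4, 0/1 + 1/4*1/2) = [1/16, 1/8)
  'c': [0/1 + 1/4*1/2, 0/1 + 1/4*5/8) = [1/8, 5/32) <- contains code 131/1024
  'e': [0/1 + 1/4*5/8, 0/1 + 1/4*1/1) = [5/32, 1/4)
  emit 'c', narrow to [1/8, 5/32)
Step 3: interval [1/8, 5/32), width = 5/32 - 1/8 = 1/32
  'b': [1/8 + 1/32*0/1, 1/8 + 1/32*1/4) = [1/8, 17/128) <- contains code 131/1024
  'a': [1/8 + 1/32*1/4, 1/8 + 1/32*1/2) = [17/128, 9/64)
  'c': [1/8 + 1/32*1/2, 1/8 + 1/32*5/8) = [9/64, 37/256)
  'e': [1/8 + 1/32*5/8, 1/8 + 1/32*1/1) = [37/256, 5/32)
  emit 'b', narrow to [1/8, 17/128)
Step 4: interval [1/8, 17/128), width = 17/128 - 1/8 = 1/128
  'b': [1/8 + 1/128*0/1, 1/8 + 1/128*1/4) = [1/8, 65/512)
  'a': [1/8 + 1/128*1/4, 1/8 + 1/128*1/2) = [65/512, 33/256) <- contains code 131/1024
  'c': [1/8 + 1/128*1/2, 1/8 + 1/128*5/8) = [33/256, 133/1024)
  'e': [1/8 + 1/128*5/8, 1/8 + 1/128*1/1) = [133/1024, 17/128)
  emit 'a', narrow to [65/512, 33/256)

Answer: bcba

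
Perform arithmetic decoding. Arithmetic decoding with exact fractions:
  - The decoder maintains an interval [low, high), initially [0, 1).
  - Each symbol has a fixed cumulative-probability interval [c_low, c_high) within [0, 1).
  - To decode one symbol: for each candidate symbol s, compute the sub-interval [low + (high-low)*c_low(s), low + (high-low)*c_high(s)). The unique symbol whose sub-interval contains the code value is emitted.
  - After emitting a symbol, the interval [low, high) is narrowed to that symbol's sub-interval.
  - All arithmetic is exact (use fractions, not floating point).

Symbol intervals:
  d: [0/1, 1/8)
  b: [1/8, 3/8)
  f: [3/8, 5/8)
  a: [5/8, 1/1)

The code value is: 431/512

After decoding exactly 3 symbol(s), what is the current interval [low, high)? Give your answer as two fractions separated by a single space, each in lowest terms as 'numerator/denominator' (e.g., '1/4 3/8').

Step 1: interval [0/1, 1/1), width = 1/1 - 0/1 = 1/1
  'd': [0/1 + 1/1*0/1, 0/1 + 1/1*1/8) = [0/1, 1/8)
  'b': [0/1 + 1/1*1/8, 0/1 + 1/1*3/8) = [1/8, 3/8)
  'f': [0/1 + 1/1*3/8, 0/1 + 1/1*5/8) = [3/8, 5/8)
  'a': [0/1 + 1/1*5/8, 0/1 + 1/1*1/1) = [5/8, 1/1) <- contains code 431/512
  emit 'a', narrow to [5/8, 1/1)
Step 2: interval [5/8, 1/1), width = 1/1 - 5/8 = 3/8
  'd': [5/8 + 3/8*0/1, 5/8 + 3/8*1/8) = [5/8, 43/64)
  'b': [5/8 + 3/8*1/8, 5/8 + 3/8*3/8) = [43/64, 49/64)
  'f': [5/8 + 3/8*3/8, 5/8 + 3/8*5/8) = [49/64, 55/64) <- contains code 431/512
  'a': [5/8 + 3/8*5/8, 5/8 + 3/8*1/1) = [55/64, 1/1)
  emit 'f', narrow to [49/64, 55/64)
Step 3: interval [49/64, 55/64), width = 55/64 - 49/64 = 3/32
  'd': [49/64 + 3/32*0/1, 49/64 + 3/32*1/8) = [49/64, 199/256)
  'b': [49/64 + 3/32*1/8, 49/64 + 3/32*3/8) = [199/256, 205/256)
  'f': [49/64 + 3/32*3/8, 49/64 + 3/32*5/8) = [205/256, 211/256)
  'a': [49/64 + 3/32*5/8, 49/64 + 3/32*1/1) = [211/256, 55/64) <- contains code 431/512
  emit 'a', narrow to [211/256, 55/64)

Answer: 211/256 55/64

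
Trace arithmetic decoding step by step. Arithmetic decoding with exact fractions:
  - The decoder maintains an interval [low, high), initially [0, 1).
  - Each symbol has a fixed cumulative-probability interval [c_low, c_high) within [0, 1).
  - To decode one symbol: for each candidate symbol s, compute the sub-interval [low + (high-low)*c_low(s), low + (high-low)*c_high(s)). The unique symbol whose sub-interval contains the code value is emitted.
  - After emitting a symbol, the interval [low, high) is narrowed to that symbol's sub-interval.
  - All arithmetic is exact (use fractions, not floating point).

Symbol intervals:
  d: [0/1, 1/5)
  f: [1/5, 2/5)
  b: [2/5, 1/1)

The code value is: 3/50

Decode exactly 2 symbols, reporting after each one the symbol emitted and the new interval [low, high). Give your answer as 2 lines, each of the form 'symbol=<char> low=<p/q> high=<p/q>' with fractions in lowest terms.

Step 1: interval [0/1, 1/1), width = 1/1 - 0/1 = 1/1
  'd': [0/1 + 1/1*0/1, 0/1 + 1/1*1/5) = [0/1, 1/5) <- contains code 3/50
  'f': [0/1 + 1/1*1/5, 0/1 + 1/1*2/5) = [1/5, 2/5)
  'b': [0/1 + 1/1*2/5, 0/1 + 1/1*1/1) = [2/5, 1/1)
  emit 'd', narrow to [0/1, 1/5)
Step 2: interval [0/1, 1/5), width = 1/5 - 0/1 = 1/5
  'd': [0/1 + 1/5*0/1, 0/1 + 1/5*1/5) = [0/1, 1/25)
  'f': [0/1 + 1/5*1/5, 0/1 + 1/5*2/5) = [1/25, 2/25) <- contains code 3/50
  'b': [0/1 + 1/5*2/5, 0/1 + 1/5*1/1) = [2/25, 1/5)
  emit 'f', narrow to [1/25, 2/25)

Answer: symbol=d low=0/1 high=1/5
symbol=f low=1/25 high=2/25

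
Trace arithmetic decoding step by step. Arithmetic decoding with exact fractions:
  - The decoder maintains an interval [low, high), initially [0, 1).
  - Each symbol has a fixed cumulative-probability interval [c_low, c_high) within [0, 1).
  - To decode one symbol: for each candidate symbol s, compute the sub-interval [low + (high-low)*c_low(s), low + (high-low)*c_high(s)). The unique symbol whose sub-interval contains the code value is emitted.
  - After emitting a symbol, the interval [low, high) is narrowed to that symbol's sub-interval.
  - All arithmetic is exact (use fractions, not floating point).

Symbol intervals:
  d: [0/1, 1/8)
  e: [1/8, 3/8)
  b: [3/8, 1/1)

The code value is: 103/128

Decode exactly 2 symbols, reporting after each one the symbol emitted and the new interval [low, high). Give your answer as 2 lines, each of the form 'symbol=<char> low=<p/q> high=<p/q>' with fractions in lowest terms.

Step 1: interval [0/1, 1/1), width = 1/1 - 0/1 = 1/1
  'd': [0/1 + 1/1*0/1, 0/1 + 1/1*1/8) = [0/1, 1/8)
  'e': [0/1 + 1/1*1/8, 0/1 + 1/1*3/8) = [1/8, 3/8)
  'b': [0/1 + 1/1*3/8, 0/1 + 1/1*1/1) = [3/8, 1/1) <- contains code 103/128
  emit 'b', narrow to [3/8, 1/1)
Step 2: interval [3/8, 1/1), width = 1/1 - 3/8 = 5/8
  'd': [3/8 + 5/8*0/1, 3/8 + 5/8*1/8) = [3/8, 29/64)
  'e': [3/8 + 5/8*1/8, 3/8 + 5/8*3/8) = [29/64, 39/64)
  'b': [3/8 + 5/8*3/8, 3/8 + 5/8*1/1) = [39/64, 1/1) <- contains code 103/128
  emit 'b', narrow to [39/64, 1/1)

Answer: symbol=b low=3/8 high=1/1
symbol=b low=39/64 high=1/1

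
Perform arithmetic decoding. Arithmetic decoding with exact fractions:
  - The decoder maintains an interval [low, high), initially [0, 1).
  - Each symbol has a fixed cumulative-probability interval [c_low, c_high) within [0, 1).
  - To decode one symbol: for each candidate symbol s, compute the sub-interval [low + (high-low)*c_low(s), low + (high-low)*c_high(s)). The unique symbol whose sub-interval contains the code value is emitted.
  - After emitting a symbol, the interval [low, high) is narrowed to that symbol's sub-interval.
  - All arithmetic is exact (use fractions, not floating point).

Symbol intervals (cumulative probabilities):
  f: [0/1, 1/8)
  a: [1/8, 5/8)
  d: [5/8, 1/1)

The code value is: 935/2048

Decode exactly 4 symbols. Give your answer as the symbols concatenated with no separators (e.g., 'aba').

Answer: adfd

Derivation:
Step 1: interval [0/1, 1/1), width = 1/1 - 0/1 = 1/1
  'f': [0/1 + 1/1*0/1, 0/1 + 1/1*1/8) = [0/1, 1/8)
  'a': [0/1 + 1/1*1/8, 0/1 + 1/1*5/8) = [1/8, 5/8) <- contains code 935/2048
  'd': [0/1 + 1/1*5/8, 0/1 + 1/1*1/1) = [5/8, 1/1)
  emit 'a', narrow to [1/8, 5/8)
Step 2: interval [1/8, 5/8), width = 5/8 - 1/8 = 1/2
  'f': [1/8 + 1/2*0/1, 1/8 + 1/2*1/8) = [1/8, 3/16)
  'a': [1/8 + 1/2*1/8, 1/8 + 1/2*5/8) = [3/16, 7/16)
  'd': [1/8 + 1/2*5/8, 1/8 + 1/2*1/1) = [7/16, 5/8) <- contains code 935/2048
  emit 'd', narrow to [7/16, 5/8)
Step 3: interval [7/16, 5/8), width = 5/8 - 7/16 = 3/16
  'f': [7/16 + 3/16*0/1, 7/16 + 3/16*1/8) = [7/16, 59/128) <- contains code 935/2048
  'a': [7/16 + 3/16*1/8, 7/16 + 3/16*5/8) = [59/128, 71/128)
  'd': [7/16 + 3/16*5/8, 7/16 + 3/16*1/1) = [71/128, 5/8)
  emit 'f', narrow to [7/16, 59/128)
Step 4: interval [7/16, 59/128), width = 59/128 - 7/16 = 3/128
  'f': [7/16 + 3/128*0/1, 7/16 + 3/128*1/8) = [7/16, 451/1024)
  'a': [7/16 + 3/128*1/8, 7/16 + 3/128*5/8) = [451/1024, 463/1024)
  'd': [7/16 + 3/128*5/8, 7/16 + 3/128*1/1) = [463/1024, 59/128) <- contains code 935/2048
  emit 'd', narrow to [463/1024, 59/128)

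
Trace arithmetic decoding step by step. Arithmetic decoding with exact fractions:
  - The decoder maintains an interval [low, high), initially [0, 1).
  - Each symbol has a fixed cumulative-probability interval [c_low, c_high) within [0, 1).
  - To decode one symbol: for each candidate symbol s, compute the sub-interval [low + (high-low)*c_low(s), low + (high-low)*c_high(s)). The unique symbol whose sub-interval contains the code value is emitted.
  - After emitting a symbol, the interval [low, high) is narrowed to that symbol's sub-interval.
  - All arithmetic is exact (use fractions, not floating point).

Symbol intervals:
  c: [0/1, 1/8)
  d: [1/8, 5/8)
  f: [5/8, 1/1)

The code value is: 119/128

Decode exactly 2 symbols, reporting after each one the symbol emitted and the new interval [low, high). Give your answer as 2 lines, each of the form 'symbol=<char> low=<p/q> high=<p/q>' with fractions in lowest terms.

Answer: symbol=f low=5/8 high=1/1
symbol=f low=55/64 high=1/1

Derivation:
Step 1: interval [0/1, 1/1), width = 1/1 - 0/1 = 1/1
  'c': [0/1 + 1/1*0/1, 0/1 + 1/1*1/8) = [0/1, 1/8)
  'd': [0/1 + 1/1*1/8, 0/1 + 1/1*5/8) = [1/8, 5/8)
  'f': [0/1 + 1/1*5/8, 0/1 + 1/1*1/1) = [5/8, 1/1) <- contains code 119/128
  emit 'f', narrow to [5/8, 1/1)
Step 2: interval [5/8, 1/1), width = 1/1 - 5/8 = 3/8
  'c': [5/8 + 3/8*0/1, 5/8 + 3/8*1/8) = [5/8, 43/64)
  'd': [5/8 + 3/8*1/8, 5/8 + 3/8*5/8) = [43/64, 55/64)
  'f': [5/8 + 3/8*5/8, 5/8 + 3/8*1/1) = [55/64, 1/1) <- contains code 119/128
  emit 'f', narrow to [55/64, 1/1)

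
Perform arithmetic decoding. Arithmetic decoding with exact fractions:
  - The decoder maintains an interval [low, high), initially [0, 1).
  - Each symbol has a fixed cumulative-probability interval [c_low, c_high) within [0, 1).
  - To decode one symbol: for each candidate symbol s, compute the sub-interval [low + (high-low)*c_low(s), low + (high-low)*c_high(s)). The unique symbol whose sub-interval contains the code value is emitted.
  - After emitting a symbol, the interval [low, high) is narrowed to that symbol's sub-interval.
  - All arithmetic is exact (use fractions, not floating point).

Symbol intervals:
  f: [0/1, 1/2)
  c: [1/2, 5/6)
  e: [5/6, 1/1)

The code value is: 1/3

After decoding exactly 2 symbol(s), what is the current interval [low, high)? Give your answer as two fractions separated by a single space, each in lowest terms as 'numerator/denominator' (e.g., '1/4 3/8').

Step 1: interval [0/1, 1/1), width = 1/1 - 0/1 = 1/1
  'f': [0/1 + 1/1*0/1, 0/1 + 1/1*1/2) = [0/1, 1/2) <- contains code 1/3
  'c': [0/1 + 1/1*1/2, 0/1 + 1/1*5/6) = [1/2, 5/6)
  'e': [0/1 + 1/1*5/6, 0/1 + 1/1*1/1) = [5/6, 1/1)
  emit 'f', narrow to [0/1, 1/2)
Step 2: interval [0/1, 1/2), width = 1/2 - 0/1 = 1/2
  'f': [0/1 + 1/2*0/1, 0/1 + 1/2*1/2) = [0/1, 1/4)
  'c': [0/1 + 1/2*1/2, 0/1 + 1/2*5/6) = [1/4, 5/12) <- contains code 1/3
  'e': [0/1 + 1/2*5/6, 0/1 + 1/2*1/1) = [5/12, 1/2)
  emit 'c', narrow to [1/4, 5/12)

Answer: 1/4 5/12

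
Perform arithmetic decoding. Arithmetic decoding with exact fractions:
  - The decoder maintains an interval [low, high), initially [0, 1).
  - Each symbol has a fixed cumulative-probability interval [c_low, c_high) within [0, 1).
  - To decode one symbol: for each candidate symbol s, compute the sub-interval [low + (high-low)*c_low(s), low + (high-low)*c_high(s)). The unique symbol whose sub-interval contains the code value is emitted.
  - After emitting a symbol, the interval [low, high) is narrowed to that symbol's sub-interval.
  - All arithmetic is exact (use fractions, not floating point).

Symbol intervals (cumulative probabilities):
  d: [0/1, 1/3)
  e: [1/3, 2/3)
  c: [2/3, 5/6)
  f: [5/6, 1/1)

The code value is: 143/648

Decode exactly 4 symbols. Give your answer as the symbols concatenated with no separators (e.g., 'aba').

Answer: deff

Derivation:
Step 1: interval [0/1, 1/1), width = 1/1 - 0/1 = 1/1
  'd': [0/1 + 1/1*0/1, 0/1 + 1/1*1/3) = [0/1, 1/3) <- contains code 143/648
  'e': [0/1 + 1/1*1/3, 0/1 + 1/1*2/3) = [1/3, 2/3)
  'c': [0/1 + 1/1*2/3, 0/1 + 1/1*5/6) = [2/3, 5/6)
  'f': [0/1 + 1/1*5/6, 0/1 + 1/1*1/1) = [5/6, 1/1)
  emit 'd', narrow to [0/1, 1/3)
Step 2: interval [0/1, 1/3), width = 1/3 - 0/1 = 1/3
  'd': [0/1 + 1/3*0/1, 0/1 + 1/3*1/3) = [0/1, 1/9)
  'e': [0/1 + 1/3*1/3, 0/1 + 1/3*2/3) = [1/9, 2/9) <- contains code 143/648
  'c': [0/1 + 1/3*2/3, 0/1 + 1/3*5/6) = [2/9, 5/18)
  'f': [0/1 + 1/3*5/6, 0/1 + 1/3*1/1) = [5/18, 1/3)
  emit 'e', narrow to [1/9, 2/9)
Step 3: interval [1/9, 2/9), width = 2/9 - 1/9 = 1/9
  'd': [1/9 + 1/9*0/1, 1/9 + 1/9*1/3) = [1/9, 4/27)
  'e': [1/9 + 1/9*1/3, 1/9 + 1/9*2/3) = [4/27, 5/27)
  'c': [1/9 + 1/9*2/3, 1/9 + 1/9*5/6) = [5/27, 11/54)
  'f': [1/9 + 1/9*5/6, 1/9 + 1/9*1/1) = [11/54, 2/9) <- contains code 143/648
  emit 'f', narrow to [11/54, 2/9)
Step 4: interval [11/54, 2/9), width = 2/9 - 11/54 = 1/54
  'd': [11/54 + 1/54*0/1, 11/54 + 1/54*1/3) = [11/54, 17/81)
  'e': [11/54 + 1/54*1/3, 11/54 + 1/54*2/3) = [17/81, 35/162)
  'c': [11/54 + 1/54*2/3, 11/54 + 1/54*5/6) = [35/162, 71/324)
  'f': [11/54 + 1/54*5/6, 11/54 + 1/54*1/1) = [71/324, 2/9) <- contains code 143/648
  emit 'f', narrow to [71/324, 2/9)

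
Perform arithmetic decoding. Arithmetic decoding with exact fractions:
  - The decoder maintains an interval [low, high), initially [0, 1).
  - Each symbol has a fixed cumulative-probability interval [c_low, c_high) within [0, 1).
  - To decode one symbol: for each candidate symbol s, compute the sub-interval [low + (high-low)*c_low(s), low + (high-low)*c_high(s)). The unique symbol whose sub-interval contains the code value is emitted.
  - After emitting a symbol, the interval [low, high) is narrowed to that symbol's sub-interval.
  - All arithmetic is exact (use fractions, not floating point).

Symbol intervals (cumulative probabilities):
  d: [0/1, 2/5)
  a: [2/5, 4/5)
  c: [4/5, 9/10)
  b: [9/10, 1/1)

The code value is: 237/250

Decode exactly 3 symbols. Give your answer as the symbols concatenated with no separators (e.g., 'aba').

Answer: bad

Derivation:
Step 1: interval [0/1, 1/1), width = 1/1 - 0/1 = 1/1
  'd': [0/1 + 1/1*0/1, 0/1 + 1/1*2/5) = [0/1, 2/5)
  'a': [0/1 + 1/1*2/5, 0/1 + 1/1*4/5) = [2/5, 4/5)
  'c': [0/1 + 1/1*4/5, 0/1 + 1/1*9/10) = [4/5, 9/10)
  'b': [0/1 + 1/1*9/10, 0/1 + 1/1*1/1) = [9/10, 1/1) <- contains code 237/250
  emit 'b', narrow to [9/10, 1/1)
Step 2: interval [9/10, 1/1), width = 1/1 - 9/10 = 1/10
  'd': [9/10 + 1/10*0/1, 9/10 + 1/10*2/5) = [9/10, 47/50)
  'a': [9/10 + 1/10*2/5, 9/10 + 1/10*4/5) = [47/50, 49/50) <- contains code 237/250
  'c': [9/10 + 1/10*4/5, 9/10 + 1/10*9/10) = [49/50, 99/100)
  'b': [9/10 + 1/10*9/10, 9/10 + 1/10*1/1) = [99/100, 1/1)
  emit 'a', narrow to [47/50, 49/50)
Step 3: interval [47/50, 49/50), width = 49/50 - 47/50 = 1/25
  'd': [47/50 + 1/25*0/1, 47/50 + 1/25*2/5) = [47/50, 239/250) <- contains code 237/250
  'a': [47/50 + 1/25*2/5, 47/50 + 1/25*4/5) = [239/250, 243/250)
  'c': [47/50 + 1/25*4/5, 47/50 + 1/25*9/10) = [243/250, 122/125)
  'b': [47/50 + 1/25*9/10, 47/50 + 1/25*1/1) = [122/125, 49/50)
  emit 'd', narrow to [47/50, 239/250)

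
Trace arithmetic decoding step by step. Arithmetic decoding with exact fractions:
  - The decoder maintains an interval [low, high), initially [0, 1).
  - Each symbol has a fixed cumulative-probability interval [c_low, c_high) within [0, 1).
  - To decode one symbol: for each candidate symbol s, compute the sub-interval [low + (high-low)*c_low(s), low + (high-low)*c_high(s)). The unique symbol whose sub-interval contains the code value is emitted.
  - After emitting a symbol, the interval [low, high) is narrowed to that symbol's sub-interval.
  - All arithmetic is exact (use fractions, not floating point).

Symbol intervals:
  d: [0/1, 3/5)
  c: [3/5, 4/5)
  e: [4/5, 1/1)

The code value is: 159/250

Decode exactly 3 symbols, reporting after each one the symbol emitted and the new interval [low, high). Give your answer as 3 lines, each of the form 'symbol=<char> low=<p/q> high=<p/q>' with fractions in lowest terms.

Step 1: interval [0/1, 1/1), width = 1/1 - 0/1 = 1/1
  'd': [0/1 + 1/1*0/1, 0/1 + 1/1*3/5) = [0/1, 3/5)
  'c': [0/1 + 1/1*3/5, 0/1 + 1/1*4/5) = [3/5, 4/5) <- contains code 159/250
  'e': [0/1 + 1/1*4/5, 0/1 + 1/1*1/1) = [4/5, 1/1)
  emit 'c', narrow to [3/5, 4/5)
Step 2: interval [3/5, 4/5), width = 4/5 - 3/5 = 1/5
  'd': [3/5 + 1/5*0/1, 3/5 + 1/5*3/5) = [3/5, 18/25) <- contains code 159/250
  'c': [3/5 + 1/5*3/5, 3/5 + 1/5*4/5) = [18/25, 19/25)
  'e': [3/5 + 1/5*4/5, 3/5 + 1/5*1/1) = [19/25, 4/5)
  emit 'd', narrow to [3/5, 18/25)
Step 3: interval [3/5, 18/25), width = 18/25 - 3/5 = 3/25
  'd': [3/5 + 3/25*0/1, 3/5 + 3/25*3/5) = [3/5, 84/125) <- contains code 159/250
  'c': [3/5 + 3/25*3/5, 3/5 + 3/25*4/5) = [84/125, 87/125)
  'e': [3/5 + 3/25*4/5, 3/5 + 3/25*1/1) = [87/125, 18/25)
  emit 'd', narrow to [3/5, 84/125)

Answer: symbol=c low=3/5 high=4/5
symbol=d low=3/5 high=18/25
symbol=d low=3/5 high=84/125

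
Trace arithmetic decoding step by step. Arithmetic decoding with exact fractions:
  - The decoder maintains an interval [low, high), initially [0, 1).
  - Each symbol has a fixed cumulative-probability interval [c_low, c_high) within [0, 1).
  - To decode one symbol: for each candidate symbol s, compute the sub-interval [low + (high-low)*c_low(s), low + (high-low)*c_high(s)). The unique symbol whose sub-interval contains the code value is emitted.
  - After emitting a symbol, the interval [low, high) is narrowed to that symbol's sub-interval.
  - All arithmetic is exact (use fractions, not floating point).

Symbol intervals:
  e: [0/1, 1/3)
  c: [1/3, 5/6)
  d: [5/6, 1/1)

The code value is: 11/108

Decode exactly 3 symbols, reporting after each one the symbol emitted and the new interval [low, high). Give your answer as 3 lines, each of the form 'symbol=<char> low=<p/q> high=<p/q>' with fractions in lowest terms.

Step 1: interval [0/1, 1/1), width = 1/1 - 0/1 = 1/1
  'e': [0/1 + 1/1*0/1, 0/1 + 1/1*1/3) = [0/1, 1/3) <- contains code 11/108
  'c': [0/1 + 1/1*1/3, 0/1 + 1/1*5/6) = [1/3, 5/6)
  'd': [0/1 + 1/1*5/6, 0/1 + 1/1*1/1) = [5/6, 1/1)
  emit 'e', narrow to [0/1, 1/3)
Step 2: interval [0/1, 1/3), width = 1/3 - 0/1 = 1/3
  'e': [0/1 + 1/3*0/1, 0/1 + 1/3*1/3) = [0/1, 1/9) <- contains code 11/108
  'c': [0/1 + 1/3*1/3, 0/1 + 1/3*5/6) = [1/9, 5/18)
  'd': [0/1 + 1/3*5/6, 0/1 + 1/3*1/1) = [5/18, 1/3)
  emit 'e', narrow to [0/1, 1/9)
Step 3: interval [0/1, 1/9), width = 1/9 - 0/1 = 1/9
  'e': [0/1 + 1/9*0/1, 0/1 + 1/9*1/3) = [0/1, 1/27)
  'c': [0/1 + 1/9*1/3, 0/1 + 1/9*5/6) = [1/27, 5/54)
  'd': [0/1 + 1/9*5/6, 0/1 + 1/9*1/1) = [5/54, 1/9) <- contains code 11/108
  emit 'd', narrow to [5/54, 1/9)

Answer: symbol=e low=0/1 high=1/3
symbol=e low=0/1 high=1/9
symbol=d low=5/54 high=1/9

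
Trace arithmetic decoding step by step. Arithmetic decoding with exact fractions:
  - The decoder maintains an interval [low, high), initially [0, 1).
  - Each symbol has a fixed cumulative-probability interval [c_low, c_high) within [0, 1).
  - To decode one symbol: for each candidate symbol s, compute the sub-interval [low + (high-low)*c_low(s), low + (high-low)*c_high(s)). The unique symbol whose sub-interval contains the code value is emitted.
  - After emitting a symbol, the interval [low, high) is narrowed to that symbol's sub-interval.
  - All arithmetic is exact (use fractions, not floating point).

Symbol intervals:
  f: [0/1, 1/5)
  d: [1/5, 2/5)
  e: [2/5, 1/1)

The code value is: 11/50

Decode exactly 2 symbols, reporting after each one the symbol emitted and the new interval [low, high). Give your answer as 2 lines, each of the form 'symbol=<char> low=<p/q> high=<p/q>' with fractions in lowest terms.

Answer: symbol=d low=1/5 high=2/5
symbol=f low=1/5 high=6/25

Derivation:
Step 1: interval [0/1, 1/1), width = 1/1 - 0/1 = 1/1
  'f': [0/1 + 1/1*0/1, 0/1 + 1/1*1/5) = [0/1, 1/5)
  'd': [0/1 + 1/1*1/5, 0/1 + 1/1*2/5) = [1/5, 2/5) <- contains code 11/50
  'e': [0/1 + 1/1*2/5, 0/1 + 1/1*1/1) = [2/5, 1/1)
  emit 'd', narrow to [1/5, 2/5)
Step 2: interval [1/5, 2/5), width = 2/5 - 1/5 = 1/5
  'f': [1/5 + 1/5*0/1, 1/5 + 1/5*1/5) = [1/5, 6/25) <- contains code 11/50
  'd': [1/5 + 1/5*1/5, 1/5 + 1/5*2/5) = [6/25, 7/25)
  'e': [1/5 + 1/5*2/5, 1/5 + 1/5*1/1) = [7/25, 2/5)
  emit 'f', narrow to [1/5, 6/25)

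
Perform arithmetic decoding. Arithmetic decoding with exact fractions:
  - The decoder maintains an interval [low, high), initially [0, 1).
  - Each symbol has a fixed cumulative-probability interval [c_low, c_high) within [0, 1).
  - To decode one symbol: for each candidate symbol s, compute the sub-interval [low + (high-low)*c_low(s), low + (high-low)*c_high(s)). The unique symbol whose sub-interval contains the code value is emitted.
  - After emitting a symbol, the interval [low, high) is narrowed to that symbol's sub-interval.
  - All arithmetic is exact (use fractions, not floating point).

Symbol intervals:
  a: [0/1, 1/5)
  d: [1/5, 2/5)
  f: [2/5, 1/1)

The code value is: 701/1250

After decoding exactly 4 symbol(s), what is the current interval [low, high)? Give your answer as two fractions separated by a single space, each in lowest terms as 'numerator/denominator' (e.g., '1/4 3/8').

Answer: 346/625 71/125

Derivation:
Step 1: interval [0/1, 1/1), width = 1/1 - 0/1 = 1/1
  'a': [0/1 + 1/1*0/1, 0/1 + 1/1*1/5) = [0/1, 1/5)
  'd': [0/1 + 1/1*1/5, 0/1 + 1/1*2/5) = [1/5, 2/5)
  'f': [0/1 + 1/1*2/5, 0/1 + 1/1*1/1) = [2/5, 1/1) <- contains code 701/1250
  emit 'f', narrow to [2/5, 1/1)
Step 2: interval [2/5, 1/1), width = 1/1 - 2/5 = 3/5
  'a': [2/5 + 3/5*0/1, 2/5 + 3/5*1/5) = [2/5, 13/25)
  'd': [2/5 + 3/5*1/5, 2/5 + 3/5*2/5) = [13/25, 16/25) <- contains code 701/1250
  'f': [2/5 + 3/5*2/5, 2/5 + 3/5*1/1) = [16/25, 1/1)
  emit 'd', narrow to [13/25, 16/25)
Step 3: interval [13/25, 16/25), width = 16/25 - 13/25 = 3/25
  'a': [13/25 + 3/25*0/1, 13/25 + 3/25*1/5) = [13/25, 68/125)
  'd': [13/25 + 3/25*1/5, 13/25 + 3/25*2/5) = [68/125, 71/125) <- contains code 701/1250
  'f': [13/25 + 3/25*2/5, 13/25 + 3/25*1/1) = [71/125, 16/25)
  emit 'd', narrow to [68/125, 71/125)
Step 4: interval [68/125, 71/125), width = 71/125 - 68/125 = 3/125
  'a': [68/125 + 3/125*0/1, 68/125 + 3/125*1/5) = [68/125, 343/625)
  'd': [68/125 + 3/125*1/5, 68/125 + 3/125*2/5) = [343/625, 346/625)
  'f': [68/125 + 3/125*2/5, 68/125 + 3/125*1/1) = [346/625, 71/125) <- contains code 701/1250
  emit 'f', narrow to [346/625, 71/125)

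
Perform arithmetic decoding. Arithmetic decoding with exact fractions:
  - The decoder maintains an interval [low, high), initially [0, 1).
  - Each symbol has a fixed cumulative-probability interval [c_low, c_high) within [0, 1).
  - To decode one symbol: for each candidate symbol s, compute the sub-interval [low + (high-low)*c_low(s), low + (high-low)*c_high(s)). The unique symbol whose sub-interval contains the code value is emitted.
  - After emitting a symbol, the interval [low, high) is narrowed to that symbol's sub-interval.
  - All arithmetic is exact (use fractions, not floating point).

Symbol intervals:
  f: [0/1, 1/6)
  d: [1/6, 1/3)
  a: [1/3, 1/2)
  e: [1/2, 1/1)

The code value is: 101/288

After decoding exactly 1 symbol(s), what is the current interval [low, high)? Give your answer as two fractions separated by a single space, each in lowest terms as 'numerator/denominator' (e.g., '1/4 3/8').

Answer: 1/3 1/2

Derivation:
Step 1: interval [0/1, 1/1), width = 1/1 - 0/1 = 1/1
  'f': [0/1 + 1/1*0/1, 0/1 + 1/1*1/6) = [0/1, 1/6)
  'd': [0/1 + 1/1*1/6, 0/1 + 1/1*1/3) = [1/6, 1/3)
  'a': [0/1 + 1/1*1/3, 0/1 + 1/1*1/2) = [1/3, 1/2) <- contains code 101/288
  'e': [0/1 + 1/1*1/2, 0/1 + 1/1*1/1) = [1/2, 1/1)
  emit 'a', narrow to [1/3, 1/2)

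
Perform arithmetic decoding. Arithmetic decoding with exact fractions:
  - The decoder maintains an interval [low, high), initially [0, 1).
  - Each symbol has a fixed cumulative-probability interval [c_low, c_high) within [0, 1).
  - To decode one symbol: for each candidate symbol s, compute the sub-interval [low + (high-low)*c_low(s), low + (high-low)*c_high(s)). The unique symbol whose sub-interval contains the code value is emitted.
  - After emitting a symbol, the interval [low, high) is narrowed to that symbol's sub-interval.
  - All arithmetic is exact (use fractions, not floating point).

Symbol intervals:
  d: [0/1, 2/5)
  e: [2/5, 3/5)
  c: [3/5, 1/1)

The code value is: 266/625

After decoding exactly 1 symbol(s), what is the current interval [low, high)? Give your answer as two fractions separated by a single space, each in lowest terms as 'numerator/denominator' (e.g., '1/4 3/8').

Step 1: interval [0/1, 1/1), width = 1/1 - 0/1 = 1/1
  'd': [0/1 + 1/1*0/1, 0/1 + 1/1*2/5) = [0/1, 2/5)
  'e': [0/1 + 1/1*2/5, 0/1 + 1/1*3/5) = [2/5, 3/5) <- contains code 266/625
  'c': [0/1 + 1/1*3/5, 0/1 + 1/1*1/1) = [3/5, 1/1)
  emit 'e', narrow to [2/5, 3/5)

Answer: 2/5 3/5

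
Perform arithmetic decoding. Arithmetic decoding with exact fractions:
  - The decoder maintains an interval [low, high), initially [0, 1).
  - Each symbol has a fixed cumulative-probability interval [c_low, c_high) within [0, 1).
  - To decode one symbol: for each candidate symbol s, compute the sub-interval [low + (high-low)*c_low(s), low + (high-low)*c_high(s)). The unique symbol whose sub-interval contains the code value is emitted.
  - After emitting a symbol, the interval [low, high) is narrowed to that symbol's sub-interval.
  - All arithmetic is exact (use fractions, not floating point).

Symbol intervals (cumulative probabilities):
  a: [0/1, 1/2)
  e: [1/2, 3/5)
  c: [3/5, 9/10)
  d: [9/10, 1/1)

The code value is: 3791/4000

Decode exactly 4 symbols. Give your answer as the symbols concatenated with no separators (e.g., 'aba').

Answer: dade

Derivation:
Step 1: interval [0/1, 1/1), width = 1/1 - 0/1 = 1/1
  'a': [0/1 + 1/1*0/1, 0/1 + 1/1*1/2) = [0/1, 1/2)
  'e': [0/1 + 1/1*1/2, 0/1 + 1/1*3/5) = [1/2, 3/5)
  'c': [0/1 + 1/1*3/5, 0/1 + 1/1*9/10) = [3/5, 9/10)
  'd': [0/1 + 1/1*9/10, 0/1 + 1/1*1/1) = [9/10, 1/1) <- contains code 3791/4000
  emit 'd', narrow to [9/10, 1/1)
Step 2: interval [9/10, 1/1), width = 1/1 - 9/10 = 1/10
  'a': [9/10 + 1/10*0/1, 9/10 + 1/10*1/2) = [9/10, 19/20) <- contains code 3791/4000
  'e': [9/10 + 1/10*1/2, 9/10 + 1/10*3/5) = [19/20, 24/25)
  'c': [9/10 + 1/10*3/5, 9/10 + 1/10*9/10) = [24/25, 99/100)
  'd': [9/10 + 1/10*9/10, 9/10 + 1/10*1/1) = [99/100, 1/1)
  emit 'a', narrow to [9/10, 19/20)
Step 3: interval [9/10, 19/20), width = 19/20 - 9/10 = 1/20
  'a': [9/10 + 1/20*0/1, 9/10 + 1/20*1/2) = [9/10, 37/40)
  'e': [9/10 + 1/20*1/2, 9/10 + 1/20*3/5) = [37/40, 93/100)
  'c': [9/10 + 1/20*3/5, 9/10 + 1/20*9/10) = [93/100, 189/200)
  'd': [9/10 + 1/20*9/10, 9/10 + 1/20*1/1) = [189/200, 19/20) <- contains code 3791/4000
  emit 'd', narrow to [189/200, 19/20)
Step 4: interval [189/200, 19/20), width = 19/20 - 189/200 = 1/200
  'a': [189/200 + 1/200*0/1, 189/200 + 1/200*1/2) = [189/200, 379/400)
  'e': [189/200 + 1/200*1/2, 189/200 + 1/200*3/5) = [379/400, 237/250) <- contains code 3791/4000
  'c': [189/200 + 1/200*3/5, 189/200 + 1/200*9/10) = [237/250, 1899/2000)
  'd': [189/200 + 1/200*9/10, 189/200 + 1/200*1/1) = [1899/2000, 19/20)
  emit 'e', narrow to [379/400, 237/250)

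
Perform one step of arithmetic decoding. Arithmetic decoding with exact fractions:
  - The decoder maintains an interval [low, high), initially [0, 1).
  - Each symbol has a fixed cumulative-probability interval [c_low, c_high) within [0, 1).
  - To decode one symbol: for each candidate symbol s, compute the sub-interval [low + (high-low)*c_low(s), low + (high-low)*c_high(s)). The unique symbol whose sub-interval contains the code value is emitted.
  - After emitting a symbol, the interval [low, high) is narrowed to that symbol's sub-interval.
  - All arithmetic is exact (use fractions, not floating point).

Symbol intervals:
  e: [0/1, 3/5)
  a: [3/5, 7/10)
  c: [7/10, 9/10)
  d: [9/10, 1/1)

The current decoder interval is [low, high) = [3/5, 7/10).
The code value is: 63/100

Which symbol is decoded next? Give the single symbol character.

Answer: e

Derivation:
Interval width = high − low = 7/10 − 3/5 = 1/10
Scaled code = (code − low) / width = (63/100 − 3/5) / 1/10 = 3/10
  e: [0/1, 3/5) ← scaled code falls here ✓
  a: [3/5, 7/10) 
  c: [7/10, 9/10) 
  d: [9/10, 1/1) 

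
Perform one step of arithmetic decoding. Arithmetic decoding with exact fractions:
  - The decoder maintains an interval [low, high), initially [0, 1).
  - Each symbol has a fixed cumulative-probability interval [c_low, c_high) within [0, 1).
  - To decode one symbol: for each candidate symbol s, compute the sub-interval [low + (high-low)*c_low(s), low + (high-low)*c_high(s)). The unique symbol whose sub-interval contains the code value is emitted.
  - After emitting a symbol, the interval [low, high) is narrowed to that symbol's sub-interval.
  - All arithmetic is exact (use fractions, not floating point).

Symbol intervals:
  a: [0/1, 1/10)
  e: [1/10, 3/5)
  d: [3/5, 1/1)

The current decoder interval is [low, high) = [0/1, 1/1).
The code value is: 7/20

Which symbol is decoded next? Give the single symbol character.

Answer: e

Derivation:
Interval width = high − low = 1/1 − 0/1 = 1/1
Scaled code = (code − low) / width = (7/20 − 0/1) / 1/1 = 7/20
  a: [0/1, 1/10) 
  e: [1/10, 3/5) ← scaled code falls here ✓
  d: [3/5, 1/1) 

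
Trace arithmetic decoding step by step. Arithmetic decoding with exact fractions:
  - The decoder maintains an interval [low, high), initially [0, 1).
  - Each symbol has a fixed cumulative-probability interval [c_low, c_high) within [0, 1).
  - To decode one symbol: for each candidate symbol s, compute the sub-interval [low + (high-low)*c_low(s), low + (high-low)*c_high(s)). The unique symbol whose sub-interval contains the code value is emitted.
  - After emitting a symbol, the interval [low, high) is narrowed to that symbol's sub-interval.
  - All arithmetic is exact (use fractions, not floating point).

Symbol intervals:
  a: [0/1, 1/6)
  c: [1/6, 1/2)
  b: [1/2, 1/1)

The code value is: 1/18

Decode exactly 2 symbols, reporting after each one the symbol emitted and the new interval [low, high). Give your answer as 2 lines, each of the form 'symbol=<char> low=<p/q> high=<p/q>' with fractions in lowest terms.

Step 1: interval [0/1, 1/1), width = 1/1 - 0/1 = 1/1
  'a': [0/1 + 1/1*0/1, 0/1 + 1/1*1/6) = [0/1, 1/6) <- contains code 1/18
  'c': [0/1 + 1/1*1/6, 0/1 + 1/1*1/2) = [1/6, 1/2)
  'b': [0/1 + 1/1*1/2, 0/1 + 1/1*1/1) = [1/2, 1/1)
  emit 'a', narrow to [0/1, 1/6)
Step 2: interval [0/1, 1/6), width = 1/6 - 0/1 = 1/6
  'a': [0/1 + 1/6*0/1, 0/1 + 1/6*1/6) = [0/1, 1/36)
  'c': [0/1 + 1/6*1/6, 0/1 + 1/6*1/2) = [1/36, 1/12) <- contains code 1/18
  'b': [0/1 + 1/6*1/2, 0/1 + 1/6*1/1) = [1/12, 1/6)
  emit 'c', narrow to [1/36, 1/12)

Answer: symbol=a low=0/1 high=1/6
symbol=c low=1/36 high=1/12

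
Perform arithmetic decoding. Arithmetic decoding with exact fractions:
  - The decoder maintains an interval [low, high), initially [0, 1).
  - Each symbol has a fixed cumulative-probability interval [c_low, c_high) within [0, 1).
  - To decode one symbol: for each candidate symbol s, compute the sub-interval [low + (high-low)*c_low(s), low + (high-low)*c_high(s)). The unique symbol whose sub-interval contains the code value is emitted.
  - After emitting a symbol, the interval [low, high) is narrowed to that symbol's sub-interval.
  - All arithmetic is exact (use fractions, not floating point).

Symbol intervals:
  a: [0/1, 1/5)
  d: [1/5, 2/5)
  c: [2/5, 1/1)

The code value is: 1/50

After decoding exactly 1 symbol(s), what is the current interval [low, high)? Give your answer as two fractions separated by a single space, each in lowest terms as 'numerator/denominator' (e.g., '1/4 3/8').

Step 1: interval [0/1, 1/1), width = 1/1 - 0/1 = 1/1
  'a': [0/1 + 1/1*0/1, 0/1 + 1/1*1/5) = [0/1, 1/5) <- contains code 1/50
  'd': [0/1 + 1/1*1/5, 0/1 + 1/1*2/5) = [1/5, 2/5)
  'c': [0/1 + 1/1*2/5, 0/1 + 1/1*1/1) = [2/5, 1/1)
  emit 'a', narrow to [0/1, 1/5)

Answer: 0/1 1/5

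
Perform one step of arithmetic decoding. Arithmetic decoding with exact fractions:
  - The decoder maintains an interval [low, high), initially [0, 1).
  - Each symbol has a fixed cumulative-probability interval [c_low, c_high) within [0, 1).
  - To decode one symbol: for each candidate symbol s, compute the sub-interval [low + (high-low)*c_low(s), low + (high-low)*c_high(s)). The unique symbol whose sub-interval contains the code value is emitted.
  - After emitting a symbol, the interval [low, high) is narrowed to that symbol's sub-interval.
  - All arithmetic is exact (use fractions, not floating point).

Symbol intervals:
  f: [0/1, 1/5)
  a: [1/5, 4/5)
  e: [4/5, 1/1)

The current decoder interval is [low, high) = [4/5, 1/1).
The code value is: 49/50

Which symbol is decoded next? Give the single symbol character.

Interval width = high − low = 1/1 − 4/5 = 1/5
Scaled code = (code − low) / width = (49/50 − 4/5) / 1/5 = 9/10
  f: [0/1, 1/5) 
  a: [1/5, 4/5) 
  e: [4/5, 1/1) ← scaled code falls here ✓

Answer: e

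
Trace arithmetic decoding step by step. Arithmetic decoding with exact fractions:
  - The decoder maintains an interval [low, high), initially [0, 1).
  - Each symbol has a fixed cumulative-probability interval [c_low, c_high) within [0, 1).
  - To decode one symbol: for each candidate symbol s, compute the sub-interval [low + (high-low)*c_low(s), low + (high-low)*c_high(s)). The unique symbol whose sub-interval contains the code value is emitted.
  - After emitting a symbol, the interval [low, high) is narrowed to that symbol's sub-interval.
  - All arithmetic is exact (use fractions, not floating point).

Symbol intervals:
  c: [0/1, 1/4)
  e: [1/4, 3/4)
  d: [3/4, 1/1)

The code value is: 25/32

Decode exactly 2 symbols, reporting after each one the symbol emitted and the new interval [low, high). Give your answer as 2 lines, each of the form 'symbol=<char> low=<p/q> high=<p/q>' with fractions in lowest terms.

Step 1: interval [0/1, 1/1), width = 1/1 - 0/1 = 1/1
  'c': [0/1 + 1/1*0/1, 0/1 + 1/1*1/4) = [0/1, 1/4)
  'e': [0/1 + 1/1*1/4, 0/1 + 1/1*3/4) = [1/4, 3/4)
  'd': [0/1 + 1/1*3/4, 0/1 + 1/1*1/1) = [3/4, 1/1) <- contains code 25/32
  emit 'd', narrow to [3/4, 1/1)
Step 2: interval [3/4, 1/1), width = 1/1 - 3/4 = 1/4
  'c': [3/4 + 1/4*0/1, 3/4 + 1/4*1/4) = [3/4, 13/16) <- contains code 25/32
  'e': [3/4 + 1/4*1/4, 3/4 + 1/4*3/4) = [13/16, 15/16)
  'd': [3/4 + 1/4*3/4, 3/4 + 1/4*1/1) = [15/16, 1/1)
  emit 'c', narrow to [3/4, 13/16)

Answer: symbol=d low=3/4 high=1/1
symbol=c low=3/4 high=13/16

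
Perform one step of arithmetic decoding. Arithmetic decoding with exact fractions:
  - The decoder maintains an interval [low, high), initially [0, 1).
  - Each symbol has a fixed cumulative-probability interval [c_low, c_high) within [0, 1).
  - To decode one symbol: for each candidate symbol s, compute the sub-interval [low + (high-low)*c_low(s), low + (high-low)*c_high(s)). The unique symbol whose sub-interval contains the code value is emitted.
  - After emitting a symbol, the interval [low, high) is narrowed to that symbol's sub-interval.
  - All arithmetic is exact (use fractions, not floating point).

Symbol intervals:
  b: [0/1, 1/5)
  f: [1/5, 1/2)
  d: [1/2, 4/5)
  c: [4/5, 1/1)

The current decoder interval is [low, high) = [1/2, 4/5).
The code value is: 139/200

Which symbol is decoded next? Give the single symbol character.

Interval width = high − low = 4/5 − 1/2 = 3/10
Scaled code = (code − low) / width = (139/200 − 1/2) / 3/10 = 13/20
  b: [0/1, 1/5) 
  f: [1/5, 1/2) 
  d: [1/2, 4/5) ← scaled code falls here ✓
  c: [4/5, 1/1) 

Answer: d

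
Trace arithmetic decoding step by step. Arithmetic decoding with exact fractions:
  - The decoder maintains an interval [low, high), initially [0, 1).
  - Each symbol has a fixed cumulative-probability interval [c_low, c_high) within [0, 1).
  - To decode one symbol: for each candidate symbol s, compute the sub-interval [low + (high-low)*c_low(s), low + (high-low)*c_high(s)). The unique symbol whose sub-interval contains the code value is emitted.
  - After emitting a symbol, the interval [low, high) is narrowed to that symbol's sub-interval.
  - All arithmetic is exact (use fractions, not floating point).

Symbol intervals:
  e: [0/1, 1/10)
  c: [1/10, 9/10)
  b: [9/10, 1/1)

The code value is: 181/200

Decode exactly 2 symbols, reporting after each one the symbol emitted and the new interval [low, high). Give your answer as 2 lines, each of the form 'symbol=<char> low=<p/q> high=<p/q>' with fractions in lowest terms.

Answer: symbol=b low=9/10 high=1/1
symbol=e low=9/10 high=91/100

Derivation:
Step 1: interval [0/1, 1/1), width = 1/1 - 0/1 = 1/1
  'e': [0/1 + 1/1*0/1, 0/1 + 1/1*1/10) = [0/1, 1/10)
  'c': [0/1 + 1/1*1/10, 0/1 + 1/1*9/10) = [1/10, 9/10)
  'b': [0/1 + 1/1*9/10, 0/1 + 1/1*1/1) = [9/10, 1/1) <- contains code 181/200
  emit 'b', narrow to [9/10, 1/1)
Step 2: interval [9/10, 1/1), width = 1/1 - 9/10 = 1/10
  'e': [9/10 + 1/10*0/1, 9/10 + 1/10*1/10) = [9/10, 91/100) <- contains code 181/200
  'c': [9/10 + 1/10*1/10, 9/10 + 1/10*9/10) = [91/100, 99/100)
  'b': [9/10 + 1/10*9/10, 9/10 + 1/10*1/1) = [99/100, 1/1)
  emit 'e', narrow to [9/10, 91/100)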